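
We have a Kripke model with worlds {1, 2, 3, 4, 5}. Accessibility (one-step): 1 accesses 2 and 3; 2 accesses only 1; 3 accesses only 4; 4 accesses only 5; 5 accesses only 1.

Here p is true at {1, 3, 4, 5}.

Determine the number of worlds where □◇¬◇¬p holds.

1: successors {2, 3}; ◇¬◇¬p there: 2:F, 3:T. ✗
2: successors {1}; ◇¬◇¬p there: 1:T. ✓
3: successors {4}; ◇¬◇¬p there: 4:T. ✓
4: successors {5}; ◇¬◇¬p there: 5:F. ✗
5: successors {1}; ◇¬◇¬p there: 1:T. ✓
Satisfying worlds: {2, 3, 5}.

3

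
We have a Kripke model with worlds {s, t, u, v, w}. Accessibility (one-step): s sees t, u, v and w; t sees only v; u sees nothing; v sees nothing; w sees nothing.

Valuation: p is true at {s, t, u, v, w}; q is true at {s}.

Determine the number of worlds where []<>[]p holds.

s: successors {t, u, v, w}; <>[]p there: t:T, u:F, v:F, w:F. ✗
t: successors {v}; <>[]p there: v:F. ✗
u: no successors, so []<>[]p holds vacuously. ✓
v: no successors, so []<>[]p holds vacuously. ✓
w: no successors, so []<>[]p holds vacuously. ✓
Satisfying worlds: {u, v, w}.

3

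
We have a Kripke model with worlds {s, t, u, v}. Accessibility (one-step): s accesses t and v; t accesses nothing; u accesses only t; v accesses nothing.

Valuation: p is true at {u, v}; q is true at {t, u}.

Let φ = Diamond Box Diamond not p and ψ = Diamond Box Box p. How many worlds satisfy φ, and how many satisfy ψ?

2 and 2

For Diamond Box Diamond not p:
s: successors {t, v}; Box Diamond not p there: t:T, v:T. ✓
t: no successors, so Diamond Box Diamond not p fails. ✗
u: successors {t}; Box Diamond not p there: t:T. ✓
v: no successors, so Diamond Box Diamond not p fails. ✗
— 2 worlds.
For Diamond Box Box p:
s: successors {t, v}; Box Box p there: t:T, v:T. ✓
t: no successors, so Diamond Box Box p fails. ✗
u: successors {t}; Box Box p there: t:T. ✓
v: no successors, so Diamond Box Box p fails. ✗
— 2 worlds.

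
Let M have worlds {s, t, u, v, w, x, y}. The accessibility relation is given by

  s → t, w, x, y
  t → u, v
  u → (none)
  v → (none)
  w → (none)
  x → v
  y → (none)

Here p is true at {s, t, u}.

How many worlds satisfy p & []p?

1

s: p is T, []p is F. ✗
t: p is T, []p is F. ✗
u: p is T, []p is T. ✓
v: p is F, []p is T. ✗
w: p is F, []p is T. ✗
x: p is F, []p is F. ✗
y: p is F, []p is T. ✗
Satisfying worlds: {u}.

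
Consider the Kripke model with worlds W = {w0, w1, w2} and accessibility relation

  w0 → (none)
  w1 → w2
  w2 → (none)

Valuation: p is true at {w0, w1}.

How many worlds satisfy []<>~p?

w0: no successors, so []<>~p holds vacuously. ✓
w1: successors {w2}; <>~p there: w2:F. ✗
w2: no successors, so []<>~p holds vacuously. ✓
Satisfying worlds: {w0, w2}.

2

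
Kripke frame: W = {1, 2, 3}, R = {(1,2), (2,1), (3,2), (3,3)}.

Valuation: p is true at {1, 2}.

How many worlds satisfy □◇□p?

3

1: successors {2}; ◇□p there: 2:T. ✓
2: successors {1}; ◇□p there: 1:T. ✓
3: successors {2, 3}; ◇□p there: 2:T, 3:T. ✓
Satisfying worlds: {1, 2, 3}.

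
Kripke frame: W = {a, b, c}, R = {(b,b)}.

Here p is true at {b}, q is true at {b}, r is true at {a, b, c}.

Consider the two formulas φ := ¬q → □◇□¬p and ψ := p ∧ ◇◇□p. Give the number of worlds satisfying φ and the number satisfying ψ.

For ¬q → □◇□¬p:
a: ¬q is T, □◇□¬p is T. ✓
b: ¬q is F, □◇□¬p is F. ✓
c: ¬q is T, □◇□¬p is T. ✓
— 3 worlds.
For p ∧ ◇◇□p:
a: p is F, ◇◇□p is F. ✗
b: p is T, ◇◇□p is T. ✓
c: p is F, ◇◇□p is F. ✗
— 1 world.

3 and 1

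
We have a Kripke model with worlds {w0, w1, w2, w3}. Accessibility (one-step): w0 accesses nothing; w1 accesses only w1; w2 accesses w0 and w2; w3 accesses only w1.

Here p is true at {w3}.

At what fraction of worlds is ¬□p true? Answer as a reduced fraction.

w0: □p is T. ✗
w1: □p is F. ✓
w2: □p is F. ✓
w3: □p is F. ✓
That's 3 of 4 worlds, so 3/4.

3/4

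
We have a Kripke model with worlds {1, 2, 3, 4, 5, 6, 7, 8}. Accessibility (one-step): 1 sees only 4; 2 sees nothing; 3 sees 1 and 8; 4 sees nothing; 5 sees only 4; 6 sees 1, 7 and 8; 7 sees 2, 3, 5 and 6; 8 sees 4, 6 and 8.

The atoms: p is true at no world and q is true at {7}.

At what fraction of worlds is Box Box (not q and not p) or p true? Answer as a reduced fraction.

3/4

1: Box Box (not q and not p) is T, p is F. ✓
2: Box Box (not q and not p) is T, p is F. ✓
3: Box Box (not q and not p) is T, p is F. ✓
4: Box Box (not q and not p) is T, p is F. ✓
5: Box Box (not q and not p) is T, p is F. ✓
6: Box Box (not q and not p) is T, p is F. ✓
7: Box Box (not q and not p) is F, p is F. ✗
8: Box Box (not q and not p) is F, p is F. ✗
That's 6 of 8 worlds, so 6/8 = 3/4.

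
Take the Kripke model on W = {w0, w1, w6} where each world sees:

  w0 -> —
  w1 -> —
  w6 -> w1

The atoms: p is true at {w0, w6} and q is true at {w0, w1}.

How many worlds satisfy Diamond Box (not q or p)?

w0: no successors, so Diamond Box (not q or p) fails. ✗
w1: no successors, so Diamond Box (not q or p) fails. ✗
w6: successors {w1}; Box (not q or p) there: w1:T. ✓
Satisfying worlds: {w6}.

1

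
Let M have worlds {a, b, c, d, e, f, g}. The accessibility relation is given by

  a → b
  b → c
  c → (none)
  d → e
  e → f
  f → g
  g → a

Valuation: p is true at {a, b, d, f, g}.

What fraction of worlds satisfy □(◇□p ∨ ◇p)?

6/7

a: successors {b}; ◇□p ∨ ◇p there: b:T. ✓
b: successors {c}; ◇□p ∨ ◇p there: c:F. ✗
c: no successors, so □(◇□p ∨ ◇p) holds vacuously. ✓
d: successors {e}; ◇□p ∨ ◇p there: e:T. ✓
e: successors {f}; ◇□p ∨ ◇p there: f:T. ✓
f: successors {g}; ◇□p ∨ ◇p there: g:T. ✓
g: successors {a}; ◇□p ∨ ◇p there: a:T. ✓
That's 6 of 7 worlds, so 6/7.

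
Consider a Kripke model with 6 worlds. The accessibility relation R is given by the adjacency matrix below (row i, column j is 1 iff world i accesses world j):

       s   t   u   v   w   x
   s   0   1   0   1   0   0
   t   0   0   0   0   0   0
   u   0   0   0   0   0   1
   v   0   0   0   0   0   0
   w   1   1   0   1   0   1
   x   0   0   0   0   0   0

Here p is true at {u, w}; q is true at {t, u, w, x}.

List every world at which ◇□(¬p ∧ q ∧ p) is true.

{s, u, w}

s: successors {t, v}; □(¬p ∧ q ∧ p) there: t:T, v:T. ✓
t: no successors, so ◇□(¬p ∧ q ∧ p) fails. ✗
u: successors {x}; □(¬p ∧ q ∧ p) there: x:T. ✓
v: no successors, so ◇□(¬p ∧ q ∧ p) fails. ✗
w: successors {s, t, v, x}; □(¬p ∧ q ∧ p) there: s:F, t:T, v:T, x:T. ✓
x: no successors, so ◇□(¬p ∧ q ∧ p) fails. ✗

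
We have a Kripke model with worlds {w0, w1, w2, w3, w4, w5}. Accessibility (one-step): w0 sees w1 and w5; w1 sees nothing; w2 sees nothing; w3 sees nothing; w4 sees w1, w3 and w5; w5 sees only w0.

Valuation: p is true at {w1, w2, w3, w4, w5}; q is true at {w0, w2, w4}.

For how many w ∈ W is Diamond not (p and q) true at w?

w0: successors {w1, w5}; not (p and q) there: w1:T, w5:T. ✓
w1: no successors, so Diamond not (p and q) fails. ✗
w2: no successors, so Diamond not (p and q) fails. ✗
w3: no successors, so Diamond not (p and q) fails. ✗
w4: successors {w1, w3, w5}; not (p and q) there: w1:T, w3:T, w5:T. ✓
w5: successors {w0}; not (p and q) there: w0:T. ✓
Satisfying worlds: {w0, w4, w5}.

3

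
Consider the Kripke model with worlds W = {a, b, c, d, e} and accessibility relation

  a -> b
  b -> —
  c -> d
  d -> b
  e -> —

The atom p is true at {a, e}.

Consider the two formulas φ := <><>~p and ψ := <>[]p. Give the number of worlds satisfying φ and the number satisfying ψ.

For <><>~p:
a: successors {b}; <>~p there: b:F. ✗
b: no successors, so <><>~p fails. ✗
c: successors {d}; <>~p there: d:T. ✓
d: successors {b}; <>~p there: b:F. ✗
e: no successors, so <><>~p fails. ✗
— 1 world.
For <>[]p:
a: successors {b}; []p there: b:T. ✓
b: no successors, so <>[]p fails. ✗
c: successors {d}; []p there: d:F. ✗
d: successors {b}; []p there: b:T. ✓
e: no successors, so <>[]p fails. ✗
— 2 worlds.

1 and 2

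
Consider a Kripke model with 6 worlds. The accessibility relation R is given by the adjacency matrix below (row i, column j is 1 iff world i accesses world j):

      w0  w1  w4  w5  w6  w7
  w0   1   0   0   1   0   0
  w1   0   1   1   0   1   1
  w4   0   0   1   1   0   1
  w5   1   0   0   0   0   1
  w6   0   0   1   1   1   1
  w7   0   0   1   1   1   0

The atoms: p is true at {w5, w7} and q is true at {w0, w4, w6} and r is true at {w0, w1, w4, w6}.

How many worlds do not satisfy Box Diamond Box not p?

w0: successors {w0, w5}; Diamond Box not p there: w0:F, w5:F. ✗
w1: successors {w1, w4, w6, w7}; Diamond Box not p there: w1:F, w4:F, w6:F, w7:F. ✗
w4: successors {w4, w5, w7}; Diamond Box not p there: w4:F, w5:F, w7:F. ✗
w5: successors {w0, w7}; Diamond Box not p there: w0:F, w7:F. ✗
w6: successors {w4, w5, w6, w7}; Diamond Box not p there: w4:F, w5:F, w6:F, w7:F. ✗
w7: successors {w4, w5, w6}; Diamond Box not p there: w4:F, w5:F, w6:F. ✗
Satisfying worlds: ∅.
So Box Diamond Box not p fails at the other 6 worlds.

6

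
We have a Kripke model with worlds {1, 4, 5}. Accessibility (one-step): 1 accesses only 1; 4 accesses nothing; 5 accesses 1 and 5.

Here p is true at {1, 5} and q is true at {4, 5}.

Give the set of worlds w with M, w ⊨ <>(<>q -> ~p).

1: successors {1}; <>q -> ~p there: 1:T. ✓
4: no successors, so <>(<>q -> ~p) fails. ✗
5: successors {1, 5}; <>q -> ~p there: 1:T, 5:F. ✓

{1, 5}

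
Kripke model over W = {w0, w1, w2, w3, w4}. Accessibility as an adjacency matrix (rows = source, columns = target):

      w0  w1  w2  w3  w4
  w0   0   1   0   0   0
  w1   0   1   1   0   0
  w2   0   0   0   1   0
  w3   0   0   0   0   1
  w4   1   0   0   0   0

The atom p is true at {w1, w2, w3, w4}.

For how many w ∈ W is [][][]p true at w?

4

w0: successors {w1}; [][]p there: w1:T. ✓
w1: successors {w1, w2}; [][]p there: w1:T, w2:T. ✓
w2: successors {w3}; [][]p there: w3:F. ✗
w3: successors {w4}; [][]p there: w4:T. ✓
w4: successors {w0}; [][]p there: w0:T. ✓
Satisfying worlds: {w0, w1, w3, w4}.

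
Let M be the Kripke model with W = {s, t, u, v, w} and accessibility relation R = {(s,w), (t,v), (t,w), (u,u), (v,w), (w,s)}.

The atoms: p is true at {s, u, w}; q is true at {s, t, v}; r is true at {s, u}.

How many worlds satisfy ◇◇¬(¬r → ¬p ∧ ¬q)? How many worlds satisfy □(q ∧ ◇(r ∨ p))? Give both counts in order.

For ◇◇¬(¬r → ¬p ∧ ¬q):
s: successors {w}; ◇¬(¬r → ¬p ∧ ¬q) there: w:F. ✗
t: successors {v, w}; ◇¬(¬r → ¬p ∧ ¬q) there: v:T, w:F. ✓
u: successors {u}; ◇¬(¬r → ¬p ∧ ¬q) there: u:F. ✗
v: successors {w}; ◇¬(¬r → ¬p ∧ ¬q) there: w:F. ✗
w: successors {s}; ◇¬(¬r → ¬p ∧ ¬q) there: s:T. ✓
— 2 worlds.
For □(q ∧ ◇(r ∨ p)):
s: successors {w}; q ∧ ◇(r ∨ p) there: w:F. ✗
t: successors {v, w}; q ∧ ◇(r ∨ p) there: v:T, w:F. ✗
u: successors {u}; q ∧ ◇(r ∨ p) there: u:F. ✗
v: successors {w}; q ∧ ◇(r ∨ p) there: w:F. ✗
w: successors {s}; q ∧ ◇(r ∨ p) there: s:T. ✓
— 1 world.

2 and 1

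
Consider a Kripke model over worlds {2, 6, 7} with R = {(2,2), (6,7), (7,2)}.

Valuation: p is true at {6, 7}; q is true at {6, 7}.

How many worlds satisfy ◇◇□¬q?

2: successors {2}; ◇□¬q there: 2:T. ✓
6: successors {7}; ◇□¬q there: 7:T. ✓
7: successors {2}; ◇□¬q there: 2:T. ✓
Satisfying worlds: {2, 6, 7}.

3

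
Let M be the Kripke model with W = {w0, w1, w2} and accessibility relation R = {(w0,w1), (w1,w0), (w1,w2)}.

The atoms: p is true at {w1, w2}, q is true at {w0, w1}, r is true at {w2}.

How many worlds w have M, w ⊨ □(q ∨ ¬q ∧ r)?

3

w0: successors {w1}; q ∨ ¬q ∧ r there: w1:T. ✓
w1: successors {w0, w2}; q ∨ ¬q ∧ r there: w0:T, w2:T. ✓
w2: no successors, so □(q ∨ ¬q ∧ r) holds vacuously. ✓
Satisfying worlds: {w0, w1, w2}.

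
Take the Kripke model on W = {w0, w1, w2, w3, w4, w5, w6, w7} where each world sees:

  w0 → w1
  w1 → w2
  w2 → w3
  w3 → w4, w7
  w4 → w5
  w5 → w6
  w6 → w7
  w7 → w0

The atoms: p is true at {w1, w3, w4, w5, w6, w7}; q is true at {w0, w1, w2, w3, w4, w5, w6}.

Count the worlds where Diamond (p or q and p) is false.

2

w0: successors {w1}; p or q and p there: w1:T. ✓
w1: successors {w2}; p or q and p there: w2:F. ✗
w2: successors {w3}; p or q and p there: w3:T. ✓
w3: successors {w4, w7}; p or q and p there: w4:T, w7:T. ✓
w4: successors {w5}; p or q and p there: w5:T. ✓
w5: successors {w6}; p or q and p there: w6:T. ✓
w6: successors {w7}; p or q and p there: w7:T. ✓
w7: successors {w0}; p or q and p there: w0:F. ✗
Satisfying worlds: {w0, w2, w3, w4, w5, w6}.
So Diamond (p or q and p) fails at the other 2 worlds.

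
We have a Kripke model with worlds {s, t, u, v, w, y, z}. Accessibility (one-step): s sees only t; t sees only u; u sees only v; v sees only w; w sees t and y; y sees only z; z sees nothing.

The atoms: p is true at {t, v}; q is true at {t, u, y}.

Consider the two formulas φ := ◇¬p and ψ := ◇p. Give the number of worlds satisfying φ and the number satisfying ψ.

For ◇¬p:
s: successors {t}; ¬p there: t:F. ✗
t: successors {u}; ¬p there: u:T. ✓
u: successors {v}; ¬p there: v:F. ✗
v: successors {w}; ¬p there: w:T. ✓
w: successors {t, y}; ¬p there: t:F, y:T. ✓
y: successors {z}; ¬p there: z:T. ✓
z: no successors, so ◇¬p fails. ✗
— 4 worlds.
For ◇p:
s: successors {t}; p there: t:T. ✓
t: successors {u}; p there: u:F. ✗
u: successors {v}; p there: v:T. ✓
v: successors {w}; p there: w:F. ✗
w: successors {t, y}; p there: t:T, y:F. ✓
y: successors {z}; p there: z:F. ✗
z: no successors, so ◇p fails. ✗
— 3 worlds.

4 and 3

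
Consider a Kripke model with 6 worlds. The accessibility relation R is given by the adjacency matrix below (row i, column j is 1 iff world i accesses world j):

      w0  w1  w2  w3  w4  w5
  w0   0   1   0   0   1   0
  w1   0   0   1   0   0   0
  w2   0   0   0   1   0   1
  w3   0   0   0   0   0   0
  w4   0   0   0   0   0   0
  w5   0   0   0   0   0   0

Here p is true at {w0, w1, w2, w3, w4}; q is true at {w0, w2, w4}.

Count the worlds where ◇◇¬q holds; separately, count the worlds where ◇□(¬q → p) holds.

1 and 2

For ◇◇¬q:
w0: successors {w1, w4}; ◇¬q there: w1:F, w4:F. ✗
w1: successors {w2}; ◇¬q there: w2:T. ✓
w2: successors {w3, w5}; ◇¬q there: w3:F, w5:F. ✗
w3: no successors, so ◇◇¬q fails. ✗
w4: no successors, so ◇◇¬q fails. ✗
w5: no successors, so ◇◇¬q fails. ✗
— 1 world.
For ◇□(¬q → p):
w0: successors {w1, w4}; □(¬q → p) there: w1:T, w4:T. ✓
w1: successors {w2}; □(¬q → p) there: w2:F. ✗
w2: successors {w3, w5}; □(¬q → p) there: w3:T, w5:T. ✓
w3: no successors, so ◇□(¬q → p) fails. ✗
w4: no successors, so ◇□(¬q → p) fails. ✗
w5: no successors, so ◇□(¬q → p) fails. ✗
— 2 worlds.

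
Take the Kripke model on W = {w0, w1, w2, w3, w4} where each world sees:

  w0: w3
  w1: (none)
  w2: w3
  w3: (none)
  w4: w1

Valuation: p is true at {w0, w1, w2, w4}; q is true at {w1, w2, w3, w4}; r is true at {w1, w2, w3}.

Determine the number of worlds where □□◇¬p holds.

5

w0: successors {w3}; □◇¬p there: w3:T. ✓
w1: no successors, so □□◇¬p holds vacuously. ✓
w2: successors {w3}; □◇¬p there: w3:T. ✓
w3: no successors, so □□◇¬p holds vacuously. ✓
w4: successors {w1}; □◇¬p there: w1:T. ✓
Satisfying worlds: {w0, w1, w2, w3, w4}.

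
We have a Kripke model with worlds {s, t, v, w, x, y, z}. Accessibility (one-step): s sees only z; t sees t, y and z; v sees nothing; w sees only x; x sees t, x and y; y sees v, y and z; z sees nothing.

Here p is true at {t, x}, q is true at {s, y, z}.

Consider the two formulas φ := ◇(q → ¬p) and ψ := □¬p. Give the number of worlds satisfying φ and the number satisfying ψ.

5 and 4

For ◇(q → ¬p):
s: successors {z}; q → ¬p there: z:T. ✓
t: successors {t, y, z}; q → ¬p there: t:T, y:T, z:T. ✓
v: no successors, so ◇(q → ¬p) fails. ✗
w: successors {x}; q → ¬p there: x:T. ✓
x: successors {t, x, y}; q → ¬p there: t:T, x:T, y:T. ✓
y: successors {v, y, z}; q → ¬p there: v:T, y:T, z:T. ✓
z: no successors, so ◇(q → ¬p) fails. ✗
— 5 worlds.
For □¬p:
s: successors {z}; ¬p there: z:T. ✓
t: successors {t, y, z}; ¬p there: t:F, y:T, z:T. ✗
v: no successors, so □¬p holds vacuously. ✓
w: successors {x}; ¬p there: x:F. ✗
x: successors {t, x, y}; ¬p there: t:F, x:F, y:T. ✗
y: successors {v, y, z}; ¬p there: v:T, y:T, z:T. ✓
z: no successors, so □¬p holds vacuously. ✓
— 4 worlds.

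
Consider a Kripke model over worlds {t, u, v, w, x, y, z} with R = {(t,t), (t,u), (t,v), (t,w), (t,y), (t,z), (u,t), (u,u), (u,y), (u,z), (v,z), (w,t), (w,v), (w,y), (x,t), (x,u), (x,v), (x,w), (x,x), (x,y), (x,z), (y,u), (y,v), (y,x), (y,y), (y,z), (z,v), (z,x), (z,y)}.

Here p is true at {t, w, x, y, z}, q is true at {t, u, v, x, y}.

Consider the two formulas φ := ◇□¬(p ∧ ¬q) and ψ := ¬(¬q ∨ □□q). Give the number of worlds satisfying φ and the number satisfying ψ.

5 and 4

For ◇□¬(p ∧ ¬q):
t: successors {t, u, v, w, y, z}; □¬(p ∧ ¬q) there: t:F, u:F, v:F, w:T, y:F, z:T. ✓
u: successors {t, u, y, z}; □¬(p ∧ ¬q) there: t:F, u:F, y:F, z:T. ✓
v: successors {z}; □¬(p ∧ ¬q) there: z:T. ✓
w: successors {t, v, y}; □¬(p ∧ ¬q) there: t:F, v:F, y:F. ✗
x: successors {t, u, v, w, x, y, z}; □¬(p ∧ ¬q) there: t:F, u:F, v:F, w:T, x:F, y:F, z:T. ✓
y: successors {u, v, x, y, z}; □¬(p ∧ ¬q) there: u:F, v:F, x:F, y:F, z:T. ✓
z: successors {v, x, y}; □¬(p ∧ ¬q) there: v:F, x:F, y:F. ✗
— 5 worlds.
For ¬(¬q ∨ □□q):
t: ¬q ∨ □□q is F. ✓
u: ¬q ∨ □□q is F. ✓
v: ¬q ∨ □□q is T. ✗
w: ¬q ∨ □□q is T. ✗
x: ¬q ∨ □□q is F. ✓
y: ¬q ∨ □□q is F. ✓
z: ¬q ∨ □□q is T. ✗
— 4 worlds.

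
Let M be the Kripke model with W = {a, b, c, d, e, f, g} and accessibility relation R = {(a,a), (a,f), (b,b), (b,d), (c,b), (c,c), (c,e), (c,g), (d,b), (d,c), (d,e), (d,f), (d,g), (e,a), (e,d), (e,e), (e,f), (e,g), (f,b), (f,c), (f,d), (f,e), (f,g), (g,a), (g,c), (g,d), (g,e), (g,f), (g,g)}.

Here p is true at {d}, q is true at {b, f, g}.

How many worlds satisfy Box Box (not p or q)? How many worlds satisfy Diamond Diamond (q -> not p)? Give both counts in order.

0 and 7

For Box Box (not p or q):
a: successors {a, f}; Box (not p or q) there: a:T, f:F. ✗
b: successors {b, d}; Box (not p or q) there: b:F, d:T. ✗
c: successors {b, c, e, g}; Box (not p or q) there: b:F, c:T, e:F, g:F. ✗
d: successors {b, c, e, f, g}; Box (not p or q) there: b:F, c:T, e:F, f:F, g:F. ✗
e: successors {a, d, e, f, g}; Box (not p or q) there: a:T, d:T, e:F, f:F, g:F. ✗
f: successors {b, c, d, e, g}; Box (not p or q) there: b:F, c:T, d:T, e:F, g:F. ✗
g: successors {a, c, d, e, f, g}; Box (not p or q) there: a:T, c:T, d:T, e:F, f:F, g:F. ✗
— 0 worlds.
For Diamond Diamond (q -> not p):
a: successors {a, f}; Diamond (q -> not p) there: a:T, f:T. ✓
b: successors {b, d}; Diamond (q -> not p) there: b:T, d:T. ✓
c: successors {b, c, e, g}; Diamond (q -> not p) there: b:T, c:T, e:T, g:T. ✓
d: successors {b, c, e, f, g}; Diamond (q -> not p) there: b:T, c:T, e:T, f:T, g:T. ✓
e: successors {a, d, e, f, g}; Diamond (q -> not p) there: a:T, d:T, e:T, f:T, g:T. ✓
f: successors {b, c, d, e, g}; Diamond (q -> not p) there: b:T, c:T, d:T, e:T, g:T. ✓
g: successors {a, c, d, e, f, g}; Diamond (q -> not p) there: a:T, c:T, d:T, e:T, f:T, g:T. ✓
— 7 worlds.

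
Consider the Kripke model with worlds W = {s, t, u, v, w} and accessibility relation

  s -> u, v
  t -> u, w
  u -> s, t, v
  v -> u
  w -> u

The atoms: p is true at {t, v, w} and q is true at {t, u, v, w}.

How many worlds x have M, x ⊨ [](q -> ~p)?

2

s: successors {u, v}; q -> ~p there: u:T, v:F. ✗
t: successors {u, w}; q -> ~p there: u:T, w:F. ✗
u: successors {s, t, v}; q -> ~p there: s:T, t:F, v:F. ✗
v: successors {u}; q -> ~p there: u:T. ✓
w: successors {u}; q -> ~p there: u:T. ✓
Satisfying worlds: {v, w}.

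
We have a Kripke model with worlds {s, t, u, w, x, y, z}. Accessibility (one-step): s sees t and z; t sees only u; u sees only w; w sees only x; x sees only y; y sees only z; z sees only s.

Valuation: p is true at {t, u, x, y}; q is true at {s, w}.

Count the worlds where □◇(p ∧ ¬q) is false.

s: successors {t, z}; ◇(p ∧ ¬q) there: t:T, z:F. ✗
t: successors {u}; ◇(p ∧ ¬q) there: u:F. ✗
u: successors {w}; ◇(p ∧ ¬q) there: w:T. ✓
w: successors {x}; ◇(p ∧ ¬q) there: x:T. ✓
x: successors {y}; ◇(p ∧ ¬q) there: y:F. ✗
y: successors {z}; ◇(p ∧ ¬q) there: z:F. ✗
z: successors {s}; ◇(p ∧ ¬q) there: s:T. ✓
Satisfying worlds: {u, w, z}.
So □◇(p ∧ ¬q) fails at the other 4 worlds.

4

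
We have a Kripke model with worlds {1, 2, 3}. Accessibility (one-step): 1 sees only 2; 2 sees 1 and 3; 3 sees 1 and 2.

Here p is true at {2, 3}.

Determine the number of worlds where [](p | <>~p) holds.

1

1: successors {2}; p | <>~p there: 2:T. ✓
2: successors {1, 3}; p | <>~p there: 1:F, 3:T. ✗
3: successors {1, 2}; p | <>~p there: 1:F, 2:T. ✗
Satisfying worlds: {1}.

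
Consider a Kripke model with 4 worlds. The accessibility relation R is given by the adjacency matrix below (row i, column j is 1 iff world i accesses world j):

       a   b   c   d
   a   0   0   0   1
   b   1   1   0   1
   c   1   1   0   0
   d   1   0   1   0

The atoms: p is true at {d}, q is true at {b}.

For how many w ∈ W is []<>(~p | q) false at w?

3

a: successors {d}; <>(~p | q) there: d:T. ✓
b: successors {a, b, d}; <>(~p | q) there: a:F, b:T, d:T. ✗
c: successors {a, b}; <>(~p | q) there: a:F, b:T. ✗
d: successors {a, c}; <>(~p | q) there: a:F, c:T. ✗
Satisfying worlds: {a}.
So []<>(~p | q) fails at the other 3 worlds.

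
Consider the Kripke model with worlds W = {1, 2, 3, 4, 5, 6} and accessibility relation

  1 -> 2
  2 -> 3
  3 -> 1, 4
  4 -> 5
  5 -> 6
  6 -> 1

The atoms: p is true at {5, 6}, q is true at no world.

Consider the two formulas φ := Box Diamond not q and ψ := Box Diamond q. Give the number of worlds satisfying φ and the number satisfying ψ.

For Box Diamond not q:
1: successors {2}; Diamond not q there: 2:T. ✓
2: successors {3}; Diamond not q there: 3:T. ✓
3: successors {1, 4}; Diamond not q there: 1:T, 4:T. ✓
4: successors {5}; Diamond not q there: 5:T. ✓
5: successors {6}; Diamond not q there: 6:T. ✓
6: successors {1}; Diamond not q there: 1:T. ✓
— 6 worlds.
For Box Diamond q:
1: successors {2}; Diamond q there: 2:F. ✗
2: successors {3}; Diamond q there: 3:F. ✗
3: successors {1, 4}; Diamond q there: 1:F, 4:F. ✗
4: successors {5}; Diamond q there: 5:F. ✗
5: successors {6}; Diamond q there: 6:F. ✗
6: successors {1}; Diamond q there: 1:F. ✗
— 0 worlds.

6 and 0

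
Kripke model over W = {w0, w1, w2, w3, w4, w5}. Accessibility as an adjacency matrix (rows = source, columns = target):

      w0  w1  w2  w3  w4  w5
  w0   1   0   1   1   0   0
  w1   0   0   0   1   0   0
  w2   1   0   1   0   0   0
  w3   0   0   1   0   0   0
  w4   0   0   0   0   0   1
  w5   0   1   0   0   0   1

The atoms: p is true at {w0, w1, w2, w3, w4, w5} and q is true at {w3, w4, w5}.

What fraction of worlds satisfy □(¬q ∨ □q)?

w0: successors {w0, w2, w3}; ¬q ∨ □q there: w0:T, w2:T, w3:F. ✗
w1: successors {w3}; ¬q ∨ □q there: w3:F. ✗
w2: successors {w0, w2}; ¬q ∨ □q there: w0:T, w2:T. ✓
w3: successors {w2}; ¬q ∨ □q there: w2:T. ✓
w4: successors {w5}; ¬q ∨ □q there: w5:F. ✗
w5: successors {w1, w5}; ¬q ∨ □q there: w1:T, w5:F. ✗
That's 2 of 6 worlds, so 2/6 = 1/3.

1/3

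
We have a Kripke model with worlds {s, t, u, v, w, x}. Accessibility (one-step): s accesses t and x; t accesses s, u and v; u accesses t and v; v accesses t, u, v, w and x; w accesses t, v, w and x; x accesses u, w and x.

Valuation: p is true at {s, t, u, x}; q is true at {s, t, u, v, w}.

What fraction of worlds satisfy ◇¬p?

5/6

s: successors {t, x}; ¬p there: t:F, x:F. ✗
t: successors {s, u, v}; ¬p there: s:F, u:F, v:T. ✓
u: successors {t, v}; ¬p there: t:F, v:T. ✓
v: successors {t, u, v, w, x}; ¬p there: t:F, u:F, v:T, w:T, x:F. ✓
w: successors {t, v, w, x}; ¬p there: t:F, v:T, w:T, x:F. ✓
x: successors {u, w, x}; ¬p there: u:F, w:T, x:F. ✓
That's 5 of 6 worlds, so 5/6.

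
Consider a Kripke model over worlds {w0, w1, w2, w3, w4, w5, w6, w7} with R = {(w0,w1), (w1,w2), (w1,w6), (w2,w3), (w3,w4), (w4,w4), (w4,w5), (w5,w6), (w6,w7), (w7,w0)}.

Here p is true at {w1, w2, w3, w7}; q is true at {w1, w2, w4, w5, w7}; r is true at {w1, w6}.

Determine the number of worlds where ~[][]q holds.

w0: [][]q is F. ✓
w1: [][]q is F. ✓
w2: [][]q is T. ✗
w3: [][]q is T. ✗
w4: [][]q is F. ✓
w5: [][]q is T. ✗
w6: [][]q is F. ✓
w7: [][]q is T. ✗
Satisfying worlds: {w0, w1, w4, w6}.

4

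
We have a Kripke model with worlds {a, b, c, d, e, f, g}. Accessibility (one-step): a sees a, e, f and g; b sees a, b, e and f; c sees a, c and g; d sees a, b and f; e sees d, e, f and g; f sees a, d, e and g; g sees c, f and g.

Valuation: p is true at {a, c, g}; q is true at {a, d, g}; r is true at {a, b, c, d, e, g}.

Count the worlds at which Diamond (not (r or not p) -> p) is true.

a: successors {a, e, f, g}; not (r or not p) -> p there: a:T, e:T, f:T, g:T. ✓
b: successors {a, b, e, f}; not (r or not p) -> p there: a:T, b:T, e:T, f:T. ✓
c: successors {a, c, g}; not (r or not p) -> p there: a:T, c:T, g:T. ✓
d: successors {a, b, f}; not (r or not p) -> p there: a:T, b:T, f:T. ✓
e: successors {d, e, f, g}; not (r or not p) -> p there: d:T, e:T, f:T, g:T. ✓
f: successors {a, d, e, g}; not (r or not p) -> p there: a:T, d:T, e:T, g:T. ✓
g: successors {c, f, g}; not (r or not p) -> p there: c:T, f:T, g:T. ✓
Satisfying worlds: {a, b, c, d, e, f, g}.

7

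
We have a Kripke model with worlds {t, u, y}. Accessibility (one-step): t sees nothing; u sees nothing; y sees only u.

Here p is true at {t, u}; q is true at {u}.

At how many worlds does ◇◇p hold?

t: no successors, so ◇◇p fails. ✗
u: no successors, so ◇◇p fails. ✗
y: successors {u}; ◇p there: u:F. ✗
Satisfying worlds: ∅.

0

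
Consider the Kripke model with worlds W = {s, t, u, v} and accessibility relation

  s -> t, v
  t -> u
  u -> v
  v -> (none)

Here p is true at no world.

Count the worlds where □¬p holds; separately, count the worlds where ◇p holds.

4 and 0

For □¬p:
s: successors {t, v}; ¬p there: t:T, v:T. ✓
t: successors {u}; ¬p there: u:T. ✓
u: successors {v}; ¬p there: v:T. ✓
v: no successors, so □¬p holds vacuously. ✓
— 4 worlds.
For ◇p:
s: successors {t, v}; p there: t:F, v:F. ✗
t: successors {u}; p there: u:F. ✗
u: successors {v}; p there: v:F. ✗
v: no successors, so ◇p fails. ✗
— 0 worlds.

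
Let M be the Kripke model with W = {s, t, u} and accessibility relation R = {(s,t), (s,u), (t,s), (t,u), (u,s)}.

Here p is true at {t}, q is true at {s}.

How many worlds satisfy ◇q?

s: successors {t, u}; q there: t:F, u:F. ✗
t: successors {s, u}; q there: s:T, u:F. ✓
u: successors {s}; q there: s:T. ✓
Satisfying worlds: {t, u}.

2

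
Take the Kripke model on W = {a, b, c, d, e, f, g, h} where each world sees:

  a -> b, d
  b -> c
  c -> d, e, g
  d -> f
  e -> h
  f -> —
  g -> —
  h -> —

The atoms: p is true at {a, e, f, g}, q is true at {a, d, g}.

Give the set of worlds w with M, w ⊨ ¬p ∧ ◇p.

a: ¬p is F, ◇p is F. ✗
b: ¬p is T, ◇p is F. ✗
c: ¬p is T, ◇p is T. ✓
d: ¬p is T, ◇p is T. ✓
e: ¬p is F, ◇p is F. ✗
f: ¬p is F, ◇p is F. ✗
g: ¬p is F, ◇p is F. ✗
h: ¬p is T, ◇p is F. ✗

{c, d}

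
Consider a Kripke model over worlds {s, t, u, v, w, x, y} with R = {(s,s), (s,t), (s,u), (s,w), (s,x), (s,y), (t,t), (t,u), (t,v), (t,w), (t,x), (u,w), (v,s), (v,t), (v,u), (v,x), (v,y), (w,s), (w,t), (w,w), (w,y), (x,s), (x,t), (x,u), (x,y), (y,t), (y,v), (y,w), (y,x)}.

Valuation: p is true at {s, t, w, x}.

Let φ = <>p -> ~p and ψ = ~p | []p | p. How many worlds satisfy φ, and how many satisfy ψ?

3 and 7

For <>p -> ~p:
s: <>p is T, ~p is F. ✗
t: <>p is T, ~p is F. ✗
u: <>p is T, ~p is T. ✓
v: <>p is T, ~p is T. ✓
w: <>p is T, ~p is F. ✗
x: <>p is T, ~p is F. ✗
y: <>p is T, ~p is T. ✓
— 3 worlds.
For ~p | []p | p:
s: ~p is F, []p | p is T. ✓
t: ~p is F, []p | p is T. ✓
u: ~p is T, []p | p is T. ✓
v: ~p is T, []p | p is F. ✓
w: ~p is F, []p | p is T. ✓
x: ~p is F, []p | p is T. ✓
y: ~p is T, []p | p is F. ✓
— 7 worlds.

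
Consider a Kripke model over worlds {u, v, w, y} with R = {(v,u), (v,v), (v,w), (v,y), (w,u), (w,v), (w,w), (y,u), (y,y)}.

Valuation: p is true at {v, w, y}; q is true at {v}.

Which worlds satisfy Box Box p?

{u}

u: no successors, so Box Box p holds vacuously. ✓
v: successors {u, v, w, y}; Box p there: u:T, v:F, w:F, y:F. ✗
w: successors {u, v, w}; Box p there: u:T, v:F, w:F. ✗
y: successors {u, y}; Box p there: u:T, y:F. ✗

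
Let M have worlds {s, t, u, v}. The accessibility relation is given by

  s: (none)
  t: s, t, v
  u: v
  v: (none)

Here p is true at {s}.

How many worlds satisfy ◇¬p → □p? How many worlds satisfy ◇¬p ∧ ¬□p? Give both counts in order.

2 and 2

For ◇¬p → □p:
s: ◇¬p is F, □p is T. ✓
t: ◇¬p is T, □p is F. ✗
u: ◇¬p is T, □p is F. ✗
v: ◇¬p is F, □p is T. ✓
— 2 worlds.
For ◇¬p ∧ ¬□p:
s: ◇¬p is F, ¬□p is F. ✗
t: ◇¬p is T, ¬□p is T. ✓
u: ◇¬p is T, ¬□p is T. ✓
v: ◇¬p is F, ¬□p is F. ✗
— 2 worlds.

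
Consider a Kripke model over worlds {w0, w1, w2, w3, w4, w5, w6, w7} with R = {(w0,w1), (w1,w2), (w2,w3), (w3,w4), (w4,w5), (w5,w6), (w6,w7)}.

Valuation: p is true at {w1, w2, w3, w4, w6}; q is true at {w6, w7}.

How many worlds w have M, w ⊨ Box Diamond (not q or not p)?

w0: successors {w1}; Diamond (not q or not p) there: w1:T. ✓
w1: successors {w2}; Diamond (not q or not p) there: w2:T. ✓
w2: successors {w3}; Diamond (not q or not p) there: w3:T. ✓
w3: successors {w4}; Diamond (not q or not p) there: w4:T. ✓
w4: successors {w5}; Diamond (not q or not p) there: w5:F. ✗
w5: successors {w6}; Diamond (not q or not p) there: w6:T. ✓
w6: successors {w7}; Diamond (not q or not p) there: w7:F. ✗
w7: no successors, so Box Diamond (not q or not p) holds vacuously. ✓
Satisfying worlds: {w0, w1, w2, w3, w5, w7}.

6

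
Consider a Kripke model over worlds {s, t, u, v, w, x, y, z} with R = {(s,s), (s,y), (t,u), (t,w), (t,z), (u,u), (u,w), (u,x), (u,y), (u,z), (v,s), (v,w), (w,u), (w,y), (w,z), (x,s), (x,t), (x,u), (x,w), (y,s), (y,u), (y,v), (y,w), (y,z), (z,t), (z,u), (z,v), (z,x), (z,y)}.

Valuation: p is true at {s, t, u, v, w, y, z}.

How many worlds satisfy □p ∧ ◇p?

6

s: □p is T, ◇p is T. ✓
t: □p is T, ◇p is T. ✓
u: □p is F, ◇p is T. ✗
v: □p is T, ◇p is T. ✓
w: □p is T, ◇p is T. ✓
x: □p is T, ◇p is T. ✓
y: □p is T, ◇p is T. ✓
z: □p is F, ◇p is T. ✗
Satisfying worlds: {s, t, v, w, x, y}.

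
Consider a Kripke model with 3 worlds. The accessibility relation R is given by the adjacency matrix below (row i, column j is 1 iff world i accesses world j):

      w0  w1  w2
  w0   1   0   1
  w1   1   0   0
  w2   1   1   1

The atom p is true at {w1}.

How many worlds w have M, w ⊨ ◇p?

1

w0: successors {w0, w2}; p there: w0:F, w2:F. ✗
w1: successors {w0}; p there: w0:F. ✗
w2: successors {w0, w1, w2}; p there: w0:F, w1:T, w2:F. ✓
Satisfying worlds: {w2}.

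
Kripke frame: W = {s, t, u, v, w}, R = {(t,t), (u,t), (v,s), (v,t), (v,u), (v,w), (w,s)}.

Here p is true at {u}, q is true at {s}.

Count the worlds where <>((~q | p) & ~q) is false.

2

s: no successors, so <>((~q | p) & ~q) fails. ✗
t: successors {t}; (~q | p) & ~q there: t:T. ✓
u: successors {t}; (~q | p) & ~q there: t:T. ✓
v: successors {s, t, u, w}; (~q | p) & ~q there: s:F, t:T, u:T, w:T. ✓
w: successors {s}; (~q | p) & ~q there: s:F. ✗
Satisfying worlds: {t, u, v}.
So <>((~q | p) & ~q) fails at the other 2 worlds.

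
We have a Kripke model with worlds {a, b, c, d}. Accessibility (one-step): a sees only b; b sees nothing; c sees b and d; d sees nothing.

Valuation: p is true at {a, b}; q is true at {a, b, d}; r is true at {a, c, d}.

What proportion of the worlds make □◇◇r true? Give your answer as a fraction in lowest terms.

a: successors {b}; ◇◇r there: b:F. ✗
b: no successors, so □◇◇r holds vacuously. ✓
c: successors {b, d}; ◇◇r there: b:F, d:F. ✗
d: no successors, so □◇◇r holds vacuously. ✓
That's 2 of 4 worlds, so 2/4 = 1/2.

1/2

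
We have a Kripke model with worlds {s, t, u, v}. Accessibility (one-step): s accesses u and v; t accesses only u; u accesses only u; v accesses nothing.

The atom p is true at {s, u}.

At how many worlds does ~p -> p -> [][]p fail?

s: ~p is F, p -> [][]p is T. ✓
t: ~p is T, p -> [][]p is T. ✓
u: ~p is F, p -> [][]p is T. ✓
v: ~p is T, p -> [][]p is T. ✓
Satisfying worlds: {s, t, u, v}.
So ~p -> p -> [][]p fails at the other 0 worlds.

0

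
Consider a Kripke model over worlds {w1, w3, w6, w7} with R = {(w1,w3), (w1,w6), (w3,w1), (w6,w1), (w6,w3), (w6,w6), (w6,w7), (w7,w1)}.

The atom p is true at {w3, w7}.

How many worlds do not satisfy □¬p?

w1: successors {w3, w6}; ¬p there: w3:F, w6:T. ✗
w3: successors {w1}; ¬p there: w1:T. ✓
w6: successors {w1, w3, w6, w7}; ¬p there: w1:T, w3:F, w6:T, w7:F. ✗
w7: successors {w1}; ¬p there: w1:T. ✓
Satisfying worlds: {w3, w7}.
So □¬p fails at the other 2 worlds.

2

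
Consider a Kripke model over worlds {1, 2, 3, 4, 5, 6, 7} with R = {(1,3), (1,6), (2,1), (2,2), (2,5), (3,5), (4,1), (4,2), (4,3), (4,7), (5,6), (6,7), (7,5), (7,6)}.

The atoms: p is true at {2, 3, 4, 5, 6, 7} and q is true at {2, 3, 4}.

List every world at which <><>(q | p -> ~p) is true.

1: successors {3, 6}; <>(q | p -> ~p) there: 3:F, 6:F. ✗
2: successors {1, 2, 5}; <>(q | p -> ~p) there: 1:F, 2:T, 5:F. ✓
3: successors {5}; <>(q | p -> ~p) there: 5:F. ✗
4: successors {1, 2, 3, 7}; <>(q | p -> ~p) there: 1:F, 2:T, 3:F, 7:F. ✓
5: successors {6}; <>(q | p -> ~p) there: 6:F. ✗
6: successors {7}; <>(q | p -> ~p) there: 7:F. ✗
7: successors {5, 6}; <>(q | p -> ~p) there: 5:F, 6:F. ✗

{2, 4}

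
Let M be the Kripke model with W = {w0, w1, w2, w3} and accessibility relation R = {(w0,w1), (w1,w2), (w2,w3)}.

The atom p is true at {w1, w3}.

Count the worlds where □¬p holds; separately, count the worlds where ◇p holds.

For □¬p:
w0: successors {w1}; ¬p there: w1:F. ✗
w1: successors {w2}; ¬p there: w2:T. ✓
w2: successors {w3}; ¬p there: w3:F. ✗
w3: no successors, so □¬p holds vacuously. ✓
— 2 worlds.
For ◇p:
w0: successors {w1}; p there: w1:T. ✓
w1: successors {w2}; p there: w2:F. ✗
w2: successors {w3}; p there: w3:T. ✓
w3: no successors, so ◇p fails. ✗
— 2 worlds.

2 and 2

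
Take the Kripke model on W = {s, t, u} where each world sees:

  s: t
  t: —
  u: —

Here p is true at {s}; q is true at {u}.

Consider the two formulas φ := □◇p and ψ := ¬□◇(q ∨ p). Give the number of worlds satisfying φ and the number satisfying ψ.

2 and 1

For □◇p:
s: successors {t}; ◇p there: t:F. ✗
t: no successors, so □◇p holds vacuously. ✓
u: no successors, so □◇p holds vacuously. ✓
— 2 worlds.
For ¬□◇(q ∨ p):
s: □◇(q ∨ p) is F. ✓
t: □◇(q ∨ p) is T. ✗
u: □◇(q ∨ p) is T. ✗
— 1 world.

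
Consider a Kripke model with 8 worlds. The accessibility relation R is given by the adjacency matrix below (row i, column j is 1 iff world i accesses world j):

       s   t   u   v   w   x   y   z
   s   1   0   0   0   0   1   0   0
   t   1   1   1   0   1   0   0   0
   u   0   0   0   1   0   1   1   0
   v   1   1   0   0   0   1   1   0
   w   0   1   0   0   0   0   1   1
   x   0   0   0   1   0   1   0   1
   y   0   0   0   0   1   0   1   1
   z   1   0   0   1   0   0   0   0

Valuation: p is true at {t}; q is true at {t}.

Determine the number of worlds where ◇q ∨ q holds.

s: ◇q is F, q is F. ✗
t: ◇q is T, q is T. ✓
u: ◇q is F, q is F. ✗
v: ◇q is T, q is F. ✓
w: ◇q is T, q is F. ✓
x: ◇q is F, q is F. ✗
y: ◇q is F, q is F. ✗
z: ◇q is F, q is F. ✗
Satisfying worlds: {t, v, w}.

3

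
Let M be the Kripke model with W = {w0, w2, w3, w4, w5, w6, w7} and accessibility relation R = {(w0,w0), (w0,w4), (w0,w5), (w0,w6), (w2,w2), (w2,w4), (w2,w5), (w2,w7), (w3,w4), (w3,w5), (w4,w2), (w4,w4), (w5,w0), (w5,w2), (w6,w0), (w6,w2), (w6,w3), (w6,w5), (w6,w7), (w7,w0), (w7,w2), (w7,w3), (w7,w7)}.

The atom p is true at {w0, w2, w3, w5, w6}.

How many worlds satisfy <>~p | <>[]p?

6

w0: <>~p is T, <>[]p is T. ✓
w2: <>~p is T, <>[]p is T. ✓
w3: <>~p is T, <>[]p is T. ✓
w4: <>~p is T, <>[]p is F. ✓
w5: <>~p is F, <>[]p is F. ✗
w6: <>~p is T, <>[]p is T. ✓
w7: <>~p is T, <>[]p is F. ✓
Satisfying worlds: {w0, w2, w3, w4, w6, w7}.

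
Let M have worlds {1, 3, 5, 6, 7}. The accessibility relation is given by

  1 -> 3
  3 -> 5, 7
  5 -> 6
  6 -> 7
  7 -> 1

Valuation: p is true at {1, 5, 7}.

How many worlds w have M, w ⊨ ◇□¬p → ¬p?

1: ◇□¬p is F, ¬p is F. ✓
3: ◇□¬p is T, ¬p is T. ✓
5: ◇□¬p is F, ¬p is F. ✓
6: ◇□¬p is F, ¬p is T. ✓
7: ◇□¬p is T, ¬p is F. ✗
Satisfying worlds: {1, 3, 5, 6}.

4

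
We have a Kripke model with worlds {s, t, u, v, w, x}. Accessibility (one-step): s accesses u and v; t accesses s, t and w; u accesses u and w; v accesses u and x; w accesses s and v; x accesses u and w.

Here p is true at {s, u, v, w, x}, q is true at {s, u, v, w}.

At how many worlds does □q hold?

s: successors {u, v}; q there: u:T, v:T. ✓
t: successors {s, t, w}; q there: s:T, t:F, w:T. ✗
u: successors {u, w}; q there: u:T, w:T. ✓
v: successors {u, x}; q there: u:T, x:F. ✗
w: successors {s, v}; q there: s:T, v:T. ✓
x: successors {u, w}; q there: u:T, w:T. ✓
Satisfying worlds: {s, u, w, x}.

4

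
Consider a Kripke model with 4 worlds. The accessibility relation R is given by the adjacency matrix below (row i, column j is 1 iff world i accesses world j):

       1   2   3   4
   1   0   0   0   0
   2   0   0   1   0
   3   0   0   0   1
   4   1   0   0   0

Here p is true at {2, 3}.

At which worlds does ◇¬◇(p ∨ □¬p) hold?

{4}

1: no successors, so ◇¬◇(p ∨ □¬p) fails. ✗
2: successors {3}; ¬◇(p ∨ □¬p) there: 3:F. ✗
3: successors {4}; ¬◇(p ∨ □¬p) there: 4:F. ✗
4: successors {1}; ¬◇(p ∨ □¬p) there: 1:T. ✓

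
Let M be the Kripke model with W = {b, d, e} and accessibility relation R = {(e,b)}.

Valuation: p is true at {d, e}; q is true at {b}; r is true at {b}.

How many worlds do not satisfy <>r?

b: no successors, so <>r fails. ✗
d: no successors, so <>r fails. ✗
e: successors {b}; r there: b:T. ✓
Satisfying worlds: {e}.
So <>r fails at the other 2 worlds.

2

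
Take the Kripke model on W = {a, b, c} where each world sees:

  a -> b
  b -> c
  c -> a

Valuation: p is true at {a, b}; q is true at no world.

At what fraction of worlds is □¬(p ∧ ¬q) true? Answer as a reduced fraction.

a: successors {b}; ¬(p ∧ ¬q) there: b:F. ✗
b: successors {c}; ¬(p ∧ ¬q) there: c:T. ✓
c: successors {a}; ¬(p ∧ ¬q) there: a:F. ✗
That's 1 of 3 worlds, so 1/3.

1/3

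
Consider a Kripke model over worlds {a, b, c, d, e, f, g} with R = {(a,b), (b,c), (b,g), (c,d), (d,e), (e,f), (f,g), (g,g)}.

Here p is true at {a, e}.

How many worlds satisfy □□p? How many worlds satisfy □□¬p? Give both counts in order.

1 and 6

For □□p:
a: successors {b}; □p there: b:F. ✗
b: successors {c, g}; □p there: c:F, g:F. ✗
c: successors {d}; □p there: d:T. ✓
d: successors {e}; □p there: e:F. ✗
e: successors {f}; □p there: f:F. ✗
f: successors {g}; □p there: g:F. ✗
g: successors {g}; □p there: g:F. ✗
— 1 world.
For □□¬p:
a: successors {b}; □¬p there: b:T. ✓
b: successors {c, g}; □¬p there: c:T, g:T. ✓
c: successors {d}; □¬p there: d:F. ✗
d: successors {e}; □¬p there: e:T. ✓
e: successors {f}; □¬p there: f:T. ✓
f: successors {g}; □¬p there: g:T. ✓
g: successors {g}; □¬p there: g:T. ✓
— 6 worlds.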